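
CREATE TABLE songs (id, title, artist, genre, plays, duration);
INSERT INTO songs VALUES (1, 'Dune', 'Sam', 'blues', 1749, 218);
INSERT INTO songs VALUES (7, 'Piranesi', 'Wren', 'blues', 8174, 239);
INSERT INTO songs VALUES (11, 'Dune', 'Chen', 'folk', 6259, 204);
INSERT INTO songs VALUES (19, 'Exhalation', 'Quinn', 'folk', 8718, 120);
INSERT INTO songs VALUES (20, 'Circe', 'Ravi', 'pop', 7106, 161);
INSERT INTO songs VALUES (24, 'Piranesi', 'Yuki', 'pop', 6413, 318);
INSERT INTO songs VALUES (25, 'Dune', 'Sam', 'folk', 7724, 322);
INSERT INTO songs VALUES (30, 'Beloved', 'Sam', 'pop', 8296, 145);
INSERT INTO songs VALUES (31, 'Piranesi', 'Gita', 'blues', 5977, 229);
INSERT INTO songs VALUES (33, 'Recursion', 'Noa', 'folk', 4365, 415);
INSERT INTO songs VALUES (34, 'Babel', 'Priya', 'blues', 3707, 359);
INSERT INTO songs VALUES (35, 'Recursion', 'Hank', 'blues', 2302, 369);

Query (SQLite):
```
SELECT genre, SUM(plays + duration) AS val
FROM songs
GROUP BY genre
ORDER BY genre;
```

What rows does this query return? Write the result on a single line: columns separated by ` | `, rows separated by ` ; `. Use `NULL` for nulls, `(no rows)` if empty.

blues | 23323 ; folk | 28127 ; pop | 22439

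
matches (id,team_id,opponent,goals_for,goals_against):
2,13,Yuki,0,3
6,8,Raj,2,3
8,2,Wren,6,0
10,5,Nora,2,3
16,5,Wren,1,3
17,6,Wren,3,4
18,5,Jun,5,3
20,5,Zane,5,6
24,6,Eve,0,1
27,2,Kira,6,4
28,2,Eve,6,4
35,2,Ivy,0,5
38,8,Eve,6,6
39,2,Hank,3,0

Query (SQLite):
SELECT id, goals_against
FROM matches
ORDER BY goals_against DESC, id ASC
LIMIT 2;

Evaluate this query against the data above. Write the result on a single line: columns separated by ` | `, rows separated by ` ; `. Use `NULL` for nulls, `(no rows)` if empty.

20 | 6 ; 38 | 6

Sort by goals_against desc, tiebreak id asc: (6, id=20), (6, id=38), (5, id=35), (4, id=17), (4, id=27) …. Take first 2.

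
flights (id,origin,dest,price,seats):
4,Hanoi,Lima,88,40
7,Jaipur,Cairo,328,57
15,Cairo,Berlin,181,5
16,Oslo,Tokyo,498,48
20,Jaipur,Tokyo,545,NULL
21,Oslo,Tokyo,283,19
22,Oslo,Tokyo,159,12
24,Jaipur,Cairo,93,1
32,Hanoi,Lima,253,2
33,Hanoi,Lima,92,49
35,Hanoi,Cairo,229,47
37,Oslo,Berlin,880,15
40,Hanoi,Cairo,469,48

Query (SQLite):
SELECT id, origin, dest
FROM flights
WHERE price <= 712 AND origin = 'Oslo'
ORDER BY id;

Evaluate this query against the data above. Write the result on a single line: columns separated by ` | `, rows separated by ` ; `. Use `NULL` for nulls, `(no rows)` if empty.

price <= 712: ids {4, 7, 15, 16, 20, 21, 22, 24, 32, 33, 35, 40}
origin = 'Oslo': ids {16, 21, 22, 37}
Combine with AND.

16 | Oslo | Tokyo ; 21 | Oslo | Tokyo ; 22 | Oslo | Tokyo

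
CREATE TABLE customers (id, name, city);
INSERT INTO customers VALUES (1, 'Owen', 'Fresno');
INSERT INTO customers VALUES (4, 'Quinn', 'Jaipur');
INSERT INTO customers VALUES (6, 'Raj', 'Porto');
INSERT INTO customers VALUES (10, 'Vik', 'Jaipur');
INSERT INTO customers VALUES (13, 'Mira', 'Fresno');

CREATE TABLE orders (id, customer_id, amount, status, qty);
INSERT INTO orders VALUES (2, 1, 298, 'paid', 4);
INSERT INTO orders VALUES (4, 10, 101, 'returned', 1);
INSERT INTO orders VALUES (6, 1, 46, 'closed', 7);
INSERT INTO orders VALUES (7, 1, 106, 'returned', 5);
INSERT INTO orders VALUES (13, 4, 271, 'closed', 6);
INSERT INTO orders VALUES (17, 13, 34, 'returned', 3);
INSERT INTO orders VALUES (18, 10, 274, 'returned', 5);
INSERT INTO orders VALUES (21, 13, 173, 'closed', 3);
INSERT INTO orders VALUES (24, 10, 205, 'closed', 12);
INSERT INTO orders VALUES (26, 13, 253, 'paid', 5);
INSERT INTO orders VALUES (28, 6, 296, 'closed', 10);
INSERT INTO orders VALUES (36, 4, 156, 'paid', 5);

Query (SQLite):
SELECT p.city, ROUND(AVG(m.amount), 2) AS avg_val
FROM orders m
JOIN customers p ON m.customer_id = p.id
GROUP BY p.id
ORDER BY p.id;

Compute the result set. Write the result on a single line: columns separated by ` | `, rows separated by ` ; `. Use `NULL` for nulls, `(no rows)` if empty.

Join each orders row to its customers via customer_id.
Group joined rows by customers.id; compute ROUND(AVG(m.amount), 2) per group.
  1: ids {2, 6, 7} → ROUND(AVG(m.amount), 2)=150
  4: ids {13, 36} → ROUND(AVG(m.amount), 2)=213.5
  6: ids {28} → ROUND(AVG(m.amount), 2)=296
  10: ids {4, 18, 24} → ROUND(AVG(m.amount), 2)=193.33
  13: ids {17, 21, 26} → ROUND(AVG(m.amount), 2)=153.33

Fresno | 150 ; Jaipur | 213.5 ; Porto | 296 ; Jaipur | 193.33 ; Fresno | 153.33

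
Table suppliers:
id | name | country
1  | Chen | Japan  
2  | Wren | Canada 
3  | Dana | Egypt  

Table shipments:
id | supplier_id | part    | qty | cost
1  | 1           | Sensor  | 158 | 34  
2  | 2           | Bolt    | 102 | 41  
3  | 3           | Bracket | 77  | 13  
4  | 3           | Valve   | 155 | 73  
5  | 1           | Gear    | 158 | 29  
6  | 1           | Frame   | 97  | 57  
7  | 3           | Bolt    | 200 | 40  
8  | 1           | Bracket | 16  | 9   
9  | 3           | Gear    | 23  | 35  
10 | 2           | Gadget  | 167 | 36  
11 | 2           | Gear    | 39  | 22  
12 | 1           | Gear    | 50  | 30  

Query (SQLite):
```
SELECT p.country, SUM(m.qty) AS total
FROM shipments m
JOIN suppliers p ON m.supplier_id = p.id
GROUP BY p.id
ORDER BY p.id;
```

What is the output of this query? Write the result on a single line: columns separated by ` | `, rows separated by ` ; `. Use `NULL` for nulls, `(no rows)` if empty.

Join each shipments row to its suppliers via supplier_id.
Group joined rows by suppliers.id; compute SUM(m.qty) per group.
  1: ids {1, 5, 6, 8, 12} → SUM(m.qty)=479
  2: ids {2, 10, 11} → SUM(m.qty)=308
  3: ids {3, 4, 7, 9} → SUM(m.qty)=455

Japan | 479 ; Canada | 308 ; Egypt | 455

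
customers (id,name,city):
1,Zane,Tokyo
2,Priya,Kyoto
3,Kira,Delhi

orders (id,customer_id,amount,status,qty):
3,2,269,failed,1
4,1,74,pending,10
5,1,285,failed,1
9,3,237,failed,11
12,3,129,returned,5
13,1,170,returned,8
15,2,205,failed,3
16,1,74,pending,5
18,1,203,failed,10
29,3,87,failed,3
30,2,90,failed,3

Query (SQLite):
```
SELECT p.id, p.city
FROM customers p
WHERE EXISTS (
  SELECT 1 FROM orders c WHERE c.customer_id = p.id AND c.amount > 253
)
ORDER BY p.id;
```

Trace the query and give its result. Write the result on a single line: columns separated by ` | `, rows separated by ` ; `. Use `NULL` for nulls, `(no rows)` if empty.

1 | Tokyo ; 2 | Kyoto

For each customers row, check whether any orders with matching customer_id has amount > 253.
Keep rows where that is true.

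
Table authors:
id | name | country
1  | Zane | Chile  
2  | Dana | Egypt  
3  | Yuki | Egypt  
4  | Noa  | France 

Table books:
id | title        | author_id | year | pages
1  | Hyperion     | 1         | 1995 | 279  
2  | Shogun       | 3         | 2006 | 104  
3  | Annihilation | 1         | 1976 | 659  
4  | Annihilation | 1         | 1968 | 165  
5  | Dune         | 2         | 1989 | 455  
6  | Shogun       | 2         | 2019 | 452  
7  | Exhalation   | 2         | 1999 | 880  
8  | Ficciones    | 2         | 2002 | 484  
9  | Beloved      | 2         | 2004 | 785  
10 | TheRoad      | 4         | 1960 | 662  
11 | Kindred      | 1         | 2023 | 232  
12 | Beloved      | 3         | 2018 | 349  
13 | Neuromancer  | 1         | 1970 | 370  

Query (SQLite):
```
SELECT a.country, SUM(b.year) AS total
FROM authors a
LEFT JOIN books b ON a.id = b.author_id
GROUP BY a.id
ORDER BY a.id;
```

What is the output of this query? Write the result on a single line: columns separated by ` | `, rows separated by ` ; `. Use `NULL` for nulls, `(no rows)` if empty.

Chile | 9932 ; Egypt | 10013 ; Egypt | 4024 ; France | 1960

LEFT JOIN keeps every authors row; unmatched ones get NULL for books columns.
Group by authors.id and compute SUM(b.year). SUM over an all-NULL group is NULL.
  1: ids {1, 3, 4, 11, 13} → SUM(b.year)=9932
  2: ids {5, 6, 7, 8, 9} → SUM(b.year)=10013
  3: ids {2, 12} → SUM(b.year)=4024
  4: ids {10} → SUM(b.year)=1960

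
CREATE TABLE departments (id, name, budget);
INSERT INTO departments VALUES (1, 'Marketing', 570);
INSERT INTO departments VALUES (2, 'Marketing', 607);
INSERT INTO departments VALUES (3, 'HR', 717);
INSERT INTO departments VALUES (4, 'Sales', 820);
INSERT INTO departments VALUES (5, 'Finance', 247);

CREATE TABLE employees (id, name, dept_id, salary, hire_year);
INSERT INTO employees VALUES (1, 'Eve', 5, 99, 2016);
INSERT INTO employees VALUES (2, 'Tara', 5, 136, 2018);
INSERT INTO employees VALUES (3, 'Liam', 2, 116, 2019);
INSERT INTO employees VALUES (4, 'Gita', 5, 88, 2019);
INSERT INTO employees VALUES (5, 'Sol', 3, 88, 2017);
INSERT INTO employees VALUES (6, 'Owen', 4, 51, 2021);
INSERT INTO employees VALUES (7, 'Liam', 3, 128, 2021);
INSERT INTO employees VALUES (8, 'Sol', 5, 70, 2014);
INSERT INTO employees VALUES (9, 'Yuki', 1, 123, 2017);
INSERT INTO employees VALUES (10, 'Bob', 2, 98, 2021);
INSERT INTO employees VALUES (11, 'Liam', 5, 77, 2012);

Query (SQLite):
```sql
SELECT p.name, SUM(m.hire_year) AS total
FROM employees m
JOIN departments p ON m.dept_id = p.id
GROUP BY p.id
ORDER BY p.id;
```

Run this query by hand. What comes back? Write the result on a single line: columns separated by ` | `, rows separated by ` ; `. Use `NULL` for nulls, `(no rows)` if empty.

Join each employees row to its departments via dept_id.
Group joined rows by departments.id; compute SUM(m.hire_year) per group.
  1: ids {9} → SUM(m.hire_year)=2017
  2: ids {3, 10} → SUM(m.hire_year)=4040
  3: ids {5, 7} → SUM(m.hire_year)=4038
  4: ids {6} → SUM(m.hire_year)=2021
  5: ids {1, 2, 4, 8, 11} → SUM(m.hire_year)=10079

Marketing | 2017 ; Marketing | 4040 ; HR | 4038 ; Sales | 2021 ; Finance | 10079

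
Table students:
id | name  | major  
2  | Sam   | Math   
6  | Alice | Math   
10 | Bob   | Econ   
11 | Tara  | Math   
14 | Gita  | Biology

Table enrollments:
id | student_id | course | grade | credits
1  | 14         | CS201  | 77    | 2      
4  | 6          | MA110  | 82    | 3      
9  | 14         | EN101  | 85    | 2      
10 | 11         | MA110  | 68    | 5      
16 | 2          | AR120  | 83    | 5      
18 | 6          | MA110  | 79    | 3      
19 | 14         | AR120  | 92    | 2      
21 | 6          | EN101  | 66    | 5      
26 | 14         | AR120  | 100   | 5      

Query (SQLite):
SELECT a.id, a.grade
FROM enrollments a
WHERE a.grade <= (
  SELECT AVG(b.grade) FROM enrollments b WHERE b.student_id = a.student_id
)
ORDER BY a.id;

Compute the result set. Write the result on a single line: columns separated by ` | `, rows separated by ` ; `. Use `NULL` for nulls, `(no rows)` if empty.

1 | 77 ; 9 | 85 ; 10 | 68 ; 16 | 83 ; 21 | 66

For each enrollments row a, compute AVG(grade) over rows sharing a.student_id.
Keep row a if a.grade <= that per-group AVG.
  student_id=2: AVG(grade) = 83.0
  student_id=6: AVG(grade) = 75.666667
  student_id=11: AVG(grade) = 68.0
  student_id=14: AVG(grade) = 88.5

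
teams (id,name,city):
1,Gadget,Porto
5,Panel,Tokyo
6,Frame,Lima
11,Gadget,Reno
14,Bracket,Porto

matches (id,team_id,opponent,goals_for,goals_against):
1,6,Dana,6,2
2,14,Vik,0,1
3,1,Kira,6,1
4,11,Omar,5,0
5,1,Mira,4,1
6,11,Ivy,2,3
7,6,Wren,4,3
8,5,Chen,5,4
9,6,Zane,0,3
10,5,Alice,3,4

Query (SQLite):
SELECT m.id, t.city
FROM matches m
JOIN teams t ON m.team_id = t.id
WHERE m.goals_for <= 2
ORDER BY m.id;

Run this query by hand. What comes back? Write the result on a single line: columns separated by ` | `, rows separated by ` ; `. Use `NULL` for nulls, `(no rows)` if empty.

2 | Porto ; 6 | Reno ; 9 | Lima

Each matches row matches the teams row where team_id = teams.id.
Then keep rows with m.goals_for <= 2.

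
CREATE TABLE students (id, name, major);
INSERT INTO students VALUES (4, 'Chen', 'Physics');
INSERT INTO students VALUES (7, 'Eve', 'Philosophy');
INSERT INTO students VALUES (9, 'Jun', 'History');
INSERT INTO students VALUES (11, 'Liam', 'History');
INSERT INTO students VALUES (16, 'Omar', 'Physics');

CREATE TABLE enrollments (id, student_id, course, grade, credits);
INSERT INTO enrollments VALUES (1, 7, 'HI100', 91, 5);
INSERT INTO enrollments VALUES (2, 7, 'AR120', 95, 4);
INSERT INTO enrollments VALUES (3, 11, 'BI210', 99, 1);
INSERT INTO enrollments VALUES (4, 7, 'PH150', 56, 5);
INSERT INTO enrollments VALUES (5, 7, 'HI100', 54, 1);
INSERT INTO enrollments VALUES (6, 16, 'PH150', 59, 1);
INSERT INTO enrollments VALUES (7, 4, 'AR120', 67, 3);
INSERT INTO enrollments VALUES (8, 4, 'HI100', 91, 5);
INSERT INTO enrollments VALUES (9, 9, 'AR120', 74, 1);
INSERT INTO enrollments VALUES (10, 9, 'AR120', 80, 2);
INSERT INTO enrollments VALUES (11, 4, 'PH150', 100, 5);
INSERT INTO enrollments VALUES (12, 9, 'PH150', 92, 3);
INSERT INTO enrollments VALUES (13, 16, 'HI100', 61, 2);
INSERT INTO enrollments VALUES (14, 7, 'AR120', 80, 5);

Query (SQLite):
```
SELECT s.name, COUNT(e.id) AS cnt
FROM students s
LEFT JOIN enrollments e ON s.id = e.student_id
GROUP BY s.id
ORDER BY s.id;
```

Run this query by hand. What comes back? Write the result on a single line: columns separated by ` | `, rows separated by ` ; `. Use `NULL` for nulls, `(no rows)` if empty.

Chen | 3 ; Eve | 5 ; Jun | 3 ; Liam | 1 ; Omar | 2

LEFT JOIN keeps every students row; unmatched ones get NULL for enrollments columns.
Group by students.id and compute COUNT(e.id). COUNT(col) of an all-NULL group is 0.
  4: ids {7, 8, 11} → COUNT(e.id)=3
  7: ids {1, 2, 4, 5, 14} → COUNT(e.id)=5
  9: ids {9, 10, 12} → COUNT(e.id)=3
  11: ids {3} → COUNT(e.id)=1
  16: ids {6, 13} → COUNT(e.id)=2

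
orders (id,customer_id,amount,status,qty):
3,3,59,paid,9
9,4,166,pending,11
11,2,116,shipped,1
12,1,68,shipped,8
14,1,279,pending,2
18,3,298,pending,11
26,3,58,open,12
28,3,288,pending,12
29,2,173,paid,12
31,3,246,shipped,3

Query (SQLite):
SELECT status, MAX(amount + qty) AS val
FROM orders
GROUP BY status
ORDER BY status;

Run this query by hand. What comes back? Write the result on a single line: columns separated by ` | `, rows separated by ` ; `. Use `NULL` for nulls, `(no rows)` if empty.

For each row compute amount + qty.
Group by status; take MAX of the expression per group.
  open: ids {26} → MAX(amount + qty)=70
  paid: ids {3, 29} → MAX(amount + qty)=185
  pending: ids {9, 14, 18, 28} → MAX(amount + qty)=309
  shipped: ids {11, 12, 31} → MAX(amount + qty)=249

open | 70 ; paid | 185 ; pending | 309 ; shipped | 249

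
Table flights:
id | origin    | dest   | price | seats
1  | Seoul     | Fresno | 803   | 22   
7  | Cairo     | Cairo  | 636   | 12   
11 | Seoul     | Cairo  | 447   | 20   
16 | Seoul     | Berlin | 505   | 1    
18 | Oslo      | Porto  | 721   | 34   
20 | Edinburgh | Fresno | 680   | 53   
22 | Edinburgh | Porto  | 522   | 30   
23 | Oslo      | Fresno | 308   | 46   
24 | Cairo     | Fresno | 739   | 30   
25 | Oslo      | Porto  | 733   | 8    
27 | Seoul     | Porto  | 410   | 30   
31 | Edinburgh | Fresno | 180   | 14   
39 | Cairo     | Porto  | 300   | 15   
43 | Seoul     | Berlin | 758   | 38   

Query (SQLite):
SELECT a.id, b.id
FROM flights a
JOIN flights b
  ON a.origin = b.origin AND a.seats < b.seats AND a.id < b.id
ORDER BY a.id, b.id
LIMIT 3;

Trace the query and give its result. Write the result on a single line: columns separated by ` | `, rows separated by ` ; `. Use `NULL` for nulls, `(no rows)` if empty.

Pairs (a,b) with same origin, a.seats < b.seats, a.id < b.id.
origin groups: Cairo:{7,24,39} Edinburgh:{20,22,31} Oslo:{18,23,25} Seoul:{1,11,16,27,43}
Ordered by (a.id, b.id); first 3.

1 | 27 ; 1 | 43 ; 7 | 24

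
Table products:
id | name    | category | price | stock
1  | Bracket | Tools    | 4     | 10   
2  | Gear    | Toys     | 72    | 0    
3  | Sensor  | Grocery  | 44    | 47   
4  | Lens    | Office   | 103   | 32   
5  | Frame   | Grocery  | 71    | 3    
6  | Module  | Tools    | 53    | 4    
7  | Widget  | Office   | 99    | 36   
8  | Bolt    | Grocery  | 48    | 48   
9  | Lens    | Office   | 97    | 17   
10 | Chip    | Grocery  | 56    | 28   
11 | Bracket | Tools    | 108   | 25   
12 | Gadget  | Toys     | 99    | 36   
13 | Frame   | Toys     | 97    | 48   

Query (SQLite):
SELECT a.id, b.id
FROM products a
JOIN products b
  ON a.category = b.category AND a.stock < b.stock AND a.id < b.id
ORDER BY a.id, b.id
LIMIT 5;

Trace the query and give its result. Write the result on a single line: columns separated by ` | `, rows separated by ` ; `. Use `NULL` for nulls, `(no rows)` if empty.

1 | 11 ; 2 | 12 ; 2 | 13 ; 3 | 8 ; 4 | 7

Pairs (a,b) with same category, a.stock < b.stock, a.id < b.id.
category groups: Grocery:{3,5,8,10} Office:{4,7,9} Tools:{1,6,11} Toys:{2,12,13}
Ordered by (a.id, b.id); first 5.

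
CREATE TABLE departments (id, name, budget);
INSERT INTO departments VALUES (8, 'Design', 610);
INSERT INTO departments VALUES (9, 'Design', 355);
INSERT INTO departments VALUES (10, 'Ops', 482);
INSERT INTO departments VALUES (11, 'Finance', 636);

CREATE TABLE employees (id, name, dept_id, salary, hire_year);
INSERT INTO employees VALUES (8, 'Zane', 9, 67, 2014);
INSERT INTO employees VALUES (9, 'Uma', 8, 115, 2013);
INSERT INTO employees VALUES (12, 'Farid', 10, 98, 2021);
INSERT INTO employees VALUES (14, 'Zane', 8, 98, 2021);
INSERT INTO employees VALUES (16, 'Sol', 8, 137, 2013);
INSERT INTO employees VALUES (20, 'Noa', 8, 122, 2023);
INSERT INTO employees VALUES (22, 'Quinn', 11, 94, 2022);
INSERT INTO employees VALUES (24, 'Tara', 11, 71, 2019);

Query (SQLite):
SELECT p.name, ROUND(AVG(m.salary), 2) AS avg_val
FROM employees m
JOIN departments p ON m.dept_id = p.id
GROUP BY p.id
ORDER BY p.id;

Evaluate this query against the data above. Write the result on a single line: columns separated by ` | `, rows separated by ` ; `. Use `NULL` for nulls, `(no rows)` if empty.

Design | 118 ; Design | 67 ; Ops | 98 ; Finance | 82.5

Join each employees row to its departments via dept_id.
Group joined rows by departments.id; compute ROUND(AVG(m.salary), 2) per group.
  8: ids {9, 14, 16, 20} → ROUND(AVG(m.salary), 2)=118
  9: ids {8} → ROUND(AVG(m.salary), 2)=67
  10: ids {12} → ROUND(AVG(m.salary), 2)=98
  11: ids {22, 24} → ROUND(AVG(m.salary), 2)=82.5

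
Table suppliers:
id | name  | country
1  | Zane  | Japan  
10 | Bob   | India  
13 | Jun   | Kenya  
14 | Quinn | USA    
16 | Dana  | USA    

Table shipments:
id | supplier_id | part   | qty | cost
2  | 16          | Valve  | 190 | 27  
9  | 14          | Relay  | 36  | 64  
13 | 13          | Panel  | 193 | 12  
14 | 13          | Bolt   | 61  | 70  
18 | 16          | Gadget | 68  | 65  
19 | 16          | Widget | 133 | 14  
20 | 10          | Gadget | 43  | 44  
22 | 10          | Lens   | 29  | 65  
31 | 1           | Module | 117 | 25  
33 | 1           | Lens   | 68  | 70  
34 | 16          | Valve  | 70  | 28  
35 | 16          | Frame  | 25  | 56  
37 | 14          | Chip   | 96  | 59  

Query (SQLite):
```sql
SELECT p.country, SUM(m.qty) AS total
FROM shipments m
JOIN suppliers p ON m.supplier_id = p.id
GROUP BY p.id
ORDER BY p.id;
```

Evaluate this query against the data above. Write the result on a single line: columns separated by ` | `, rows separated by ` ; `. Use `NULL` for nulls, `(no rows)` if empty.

Japan | 185 ; India | 72 ; Kenya | 254 ; USA | 132 ; USA | 486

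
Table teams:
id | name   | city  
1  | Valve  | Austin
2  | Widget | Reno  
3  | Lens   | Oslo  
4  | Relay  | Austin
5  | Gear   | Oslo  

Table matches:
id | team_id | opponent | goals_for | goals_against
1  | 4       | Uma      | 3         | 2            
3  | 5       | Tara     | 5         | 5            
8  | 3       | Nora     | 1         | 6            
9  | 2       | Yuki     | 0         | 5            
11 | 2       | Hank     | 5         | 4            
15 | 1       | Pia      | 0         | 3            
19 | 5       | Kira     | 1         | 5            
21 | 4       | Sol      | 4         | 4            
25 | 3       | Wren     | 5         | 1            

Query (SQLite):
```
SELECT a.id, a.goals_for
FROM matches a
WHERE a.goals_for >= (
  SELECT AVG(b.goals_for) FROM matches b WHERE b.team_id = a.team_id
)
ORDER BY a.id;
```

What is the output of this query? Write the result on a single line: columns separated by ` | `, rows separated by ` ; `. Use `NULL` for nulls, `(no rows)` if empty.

For each matches row a, compute AVG(goals_for) over rows sharing a.team_id.
Keep row a if a.goals_for >= that per-group AVG.
  team_id=1: AVG(goals_for) = 0.0
  team_id=2: AVG(goals_for) = 2.5
  team_id=3: AVG(goals_for) = 3.0
  team_id=4: AVG(goals_for) = 3.5
  team_id=5: AVG(goals_for) = 3.0

3 | 5 ; 11 | 5 ; 15 | 0 ; 21 | 4 ; 25 | 5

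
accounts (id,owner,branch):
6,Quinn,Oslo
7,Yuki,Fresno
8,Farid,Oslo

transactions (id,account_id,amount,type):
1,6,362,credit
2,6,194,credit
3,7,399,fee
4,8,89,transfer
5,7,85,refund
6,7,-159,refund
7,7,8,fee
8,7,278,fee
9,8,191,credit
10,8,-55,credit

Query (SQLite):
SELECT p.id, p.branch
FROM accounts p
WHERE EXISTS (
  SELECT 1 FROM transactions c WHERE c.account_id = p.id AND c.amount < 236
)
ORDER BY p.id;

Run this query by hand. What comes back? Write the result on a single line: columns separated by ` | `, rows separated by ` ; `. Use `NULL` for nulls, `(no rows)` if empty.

For each accounts row, check whether any transactions with matching account_id has amount < 236.
Keep rows where that is true.

6 | Oslo ; 7 | Fresno ; 8 | Oslo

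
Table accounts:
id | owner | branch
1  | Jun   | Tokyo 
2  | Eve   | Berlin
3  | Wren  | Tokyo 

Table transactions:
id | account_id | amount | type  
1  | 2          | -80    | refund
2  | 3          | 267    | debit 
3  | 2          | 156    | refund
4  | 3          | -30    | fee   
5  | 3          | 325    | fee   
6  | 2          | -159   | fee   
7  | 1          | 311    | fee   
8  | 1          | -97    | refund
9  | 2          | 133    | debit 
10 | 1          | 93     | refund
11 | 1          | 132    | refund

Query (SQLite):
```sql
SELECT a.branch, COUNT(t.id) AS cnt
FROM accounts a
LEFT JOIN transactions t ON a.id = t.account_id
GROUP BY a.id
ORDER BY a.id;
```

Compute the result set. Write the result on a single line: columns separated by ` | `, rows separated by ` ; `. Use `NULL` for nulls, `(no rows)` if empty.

Tokyo | 4 ; Berlin | 4 ; Tokyo | 3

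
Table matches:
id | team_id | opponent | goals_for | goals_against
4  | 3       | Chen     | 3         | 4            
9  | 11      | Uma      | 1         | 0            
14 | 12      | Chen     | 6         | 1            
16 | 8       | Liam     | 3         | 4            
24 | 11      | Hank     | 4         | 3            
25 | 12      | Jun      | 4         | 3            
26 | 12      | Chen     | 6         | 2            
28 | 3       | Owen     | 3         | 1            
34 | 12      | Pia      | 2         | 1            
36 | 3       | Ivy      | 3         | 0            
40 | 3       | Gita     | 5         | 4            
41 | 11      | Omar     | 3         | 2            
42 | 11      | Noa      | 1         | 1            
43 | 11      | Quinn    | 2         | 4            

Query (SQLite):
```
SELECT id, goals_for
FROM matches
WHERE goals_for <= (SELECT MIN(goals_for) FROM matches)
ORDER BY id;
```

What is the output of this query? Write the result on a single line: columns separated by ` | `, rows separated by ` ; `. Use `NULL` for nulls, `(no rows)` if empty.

Scalar subquery: MIN(goals_for) over all matches rows = 1.
Keep rows where goals_for <= that value.

9 | 1 ; 42 | 1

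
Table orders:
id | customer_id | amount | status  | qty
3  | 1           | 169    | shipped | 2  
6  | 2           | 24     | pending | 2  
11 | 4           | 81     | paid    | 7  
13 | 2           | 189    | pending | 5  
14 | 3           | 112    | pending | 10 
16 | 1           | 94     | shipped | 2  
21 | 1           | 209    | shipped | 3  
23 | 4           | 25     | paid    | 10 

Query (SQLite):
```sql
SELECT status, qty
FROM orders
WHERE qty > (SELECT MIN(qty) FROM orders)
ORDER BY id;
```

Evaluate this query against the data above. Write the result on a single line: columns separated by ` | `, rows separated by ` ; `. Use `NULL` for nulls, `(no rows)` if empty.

Scalar subquery: MIN(qty) over all orders rows = 2.
Keep rows where qty > that value.

paid | 7 ; pending | 5 ; pending | 10 ; shipped | 3 ; paid | 10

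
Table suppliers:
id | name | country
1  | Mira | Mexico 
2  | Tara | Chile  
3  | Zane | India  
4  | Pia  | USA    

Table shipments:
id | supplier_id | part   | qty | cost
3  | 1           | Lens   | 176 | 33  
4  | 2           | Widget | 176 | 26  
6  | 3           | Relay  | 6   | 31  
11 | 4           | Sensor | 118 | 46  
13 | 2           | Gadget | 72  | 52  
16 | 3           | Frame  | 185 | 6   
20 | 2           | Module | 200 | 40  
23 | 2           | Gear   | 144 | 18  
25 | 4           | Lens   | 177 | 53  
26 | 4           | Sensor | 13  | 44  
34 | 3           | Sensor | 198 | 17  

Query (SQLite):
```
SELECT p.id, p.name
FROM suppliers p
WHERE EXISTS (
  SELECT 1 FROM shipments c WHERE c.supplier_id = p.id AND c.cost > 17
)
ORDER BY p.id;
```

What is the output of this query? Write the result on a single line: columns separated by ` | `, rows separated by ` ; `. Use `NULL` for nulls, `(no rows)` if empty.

For each suppliers row, check whether any shipments with matching supplier_id has cost > 17.
Keep rows where that is true.

1 | Mira ; 2 | Tara ; 3 | Zane ; 4 | Pia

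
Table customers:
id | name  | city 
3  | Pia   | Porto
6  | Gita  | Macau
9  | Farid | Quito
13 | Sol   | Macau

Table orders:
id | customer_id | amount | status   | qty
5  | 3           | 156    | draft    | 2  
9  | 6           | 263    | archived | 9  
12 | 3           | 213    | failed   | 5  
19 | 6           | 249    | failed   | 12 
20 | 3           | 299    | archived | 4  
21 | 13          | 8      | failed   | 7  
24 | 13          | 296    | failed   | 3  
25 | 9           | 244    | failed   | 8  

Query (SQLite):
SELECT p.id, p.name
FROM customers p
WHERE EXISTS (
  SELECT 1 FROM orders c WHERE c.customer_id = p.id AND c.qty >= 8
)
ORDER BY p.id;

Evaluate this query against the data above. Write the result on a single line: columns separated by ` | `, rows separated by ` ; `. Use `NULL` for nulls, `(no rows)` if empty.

For each customers row, check whether any orders with matching customer_id has qty >= 8.
Keep rows where that is true.

6 | Gita ; 9 | Farid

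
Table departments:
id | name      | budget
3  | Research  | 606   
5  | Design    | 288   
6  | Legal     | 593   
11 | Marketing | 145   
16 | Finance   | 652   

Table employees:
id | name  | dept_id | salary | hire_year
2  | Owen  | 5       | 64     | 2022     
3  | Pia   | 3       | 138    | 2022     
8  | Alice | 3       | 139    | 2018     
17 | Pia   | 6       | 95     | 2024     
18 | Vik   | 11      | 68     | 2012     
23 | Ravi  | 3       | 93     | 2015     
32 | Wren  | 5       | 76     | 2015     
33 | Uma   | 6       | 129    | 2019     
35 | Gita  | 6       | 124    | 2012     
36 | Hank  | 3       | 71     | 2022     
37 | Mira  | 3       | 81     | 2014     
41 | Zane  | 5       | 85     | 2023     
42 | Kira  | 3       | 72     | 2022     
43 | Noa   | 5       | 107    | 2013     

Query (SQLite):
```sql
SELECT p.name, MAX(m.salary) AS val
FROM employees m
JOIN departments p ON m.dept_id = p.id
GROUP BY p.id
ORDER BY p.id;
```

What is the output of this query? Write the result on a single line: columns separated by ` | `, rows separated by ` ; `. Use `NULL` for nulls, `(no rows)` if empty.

Join each employees row to its departments via dept_id.
Group joined rows by departments.id; compute MAX(m.salary) per group.
  3: ids {3, 8, 23, 36, 37, 42} → MAX(m.salary)=139
  5: ids {2, 32, 41, 43} → MAX(m.salary)=107
  6: ids {17, 33, 35} → MAX(m.salary)=129
  11: ids {18} → MAX(m.salary)=68

Research | 139 ; Design | 107 ; Legal | 129 ; Marketing | 68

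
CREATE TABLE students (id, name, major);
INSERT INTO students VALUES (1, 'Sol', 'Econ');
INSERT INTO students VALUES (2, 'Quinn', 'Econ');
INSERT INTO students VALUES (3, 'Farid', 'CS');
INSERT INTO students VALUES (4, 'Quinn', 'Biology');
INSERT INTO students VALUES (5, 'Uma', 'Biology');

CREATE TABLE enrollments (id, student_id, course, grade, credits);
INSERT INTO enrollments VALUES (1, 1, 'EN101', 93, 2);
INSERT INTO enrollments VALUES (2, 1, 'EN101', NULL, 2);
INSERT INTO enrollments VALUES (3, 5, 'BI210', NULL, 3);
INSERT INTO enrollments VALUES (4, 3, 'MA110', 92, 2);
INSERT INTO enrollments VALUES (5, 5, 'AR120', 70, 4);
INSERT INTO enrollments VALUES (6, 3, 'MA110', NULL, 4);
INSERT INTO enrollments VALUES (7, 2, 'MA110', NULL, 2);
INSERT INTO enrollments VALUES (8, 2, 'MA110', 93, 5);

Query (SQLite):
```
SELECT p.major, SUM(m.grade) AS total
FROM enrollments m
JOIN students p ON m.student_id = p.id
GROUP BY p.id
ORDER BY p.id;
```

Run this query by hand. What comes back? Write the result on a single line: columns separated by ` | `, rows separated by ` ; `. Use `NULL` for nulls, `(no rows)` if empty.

Join each enrollments row to its students via student_id.
Group joined rows by students.id; compute SUM(m.grade) per group.
  1: ids {1, 2} → SUM(m.grade)=93
  2: ids {7, 8} → SUM(m.grade)=93
  3: ids {4, 6} → SUM(m.grade)=92
  5: ids {3, 5} → SUM(m.grade)=70

Econ | 93 ; Econ | 93 ; CS | 92 ; Biology | 70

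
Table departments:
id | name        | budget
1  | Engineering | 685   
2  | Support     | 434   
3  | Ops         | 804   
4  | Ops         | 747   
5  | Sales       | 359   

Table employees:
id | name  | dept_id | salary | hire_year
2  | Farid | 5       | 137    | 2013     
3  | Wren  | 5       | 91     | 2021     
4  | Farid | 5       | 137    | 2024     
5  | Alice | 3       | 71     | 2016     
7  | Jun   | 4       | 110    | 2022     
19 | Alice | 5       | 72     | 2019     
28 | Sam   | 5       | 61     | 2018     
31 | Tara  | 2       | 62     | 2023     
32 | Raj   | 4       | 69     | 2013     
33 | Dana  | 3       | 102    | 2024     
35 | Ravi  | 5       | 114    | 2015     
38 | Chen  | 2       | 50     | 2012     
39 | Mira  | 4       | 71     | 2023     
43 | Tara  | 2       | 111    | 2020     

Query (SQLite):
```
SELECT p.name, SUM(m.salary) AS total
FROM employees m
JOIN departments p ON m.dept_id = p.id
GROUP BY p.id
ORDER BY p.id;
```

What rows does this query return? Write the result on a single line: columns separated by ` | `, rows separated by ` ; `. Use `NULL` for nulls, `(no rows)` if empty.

Join each employees row to its departments via dept_id.
Group joined rows by departments.id; compute SUM(m.salary) per group.
  2: ids {31, 38, 43} → SUM(m.salary)=223
  3: ids {5, 33} → SUM(m.salary)=173
  4: ids {7, 32, 39} → SUM(m.salary)=250
  5: ids {2, 3, 4, 19, 28, 35} → SUM(m.salary)=612

Support | 223 ; Ops | 173 ; Ops | 250 ; Sales | 612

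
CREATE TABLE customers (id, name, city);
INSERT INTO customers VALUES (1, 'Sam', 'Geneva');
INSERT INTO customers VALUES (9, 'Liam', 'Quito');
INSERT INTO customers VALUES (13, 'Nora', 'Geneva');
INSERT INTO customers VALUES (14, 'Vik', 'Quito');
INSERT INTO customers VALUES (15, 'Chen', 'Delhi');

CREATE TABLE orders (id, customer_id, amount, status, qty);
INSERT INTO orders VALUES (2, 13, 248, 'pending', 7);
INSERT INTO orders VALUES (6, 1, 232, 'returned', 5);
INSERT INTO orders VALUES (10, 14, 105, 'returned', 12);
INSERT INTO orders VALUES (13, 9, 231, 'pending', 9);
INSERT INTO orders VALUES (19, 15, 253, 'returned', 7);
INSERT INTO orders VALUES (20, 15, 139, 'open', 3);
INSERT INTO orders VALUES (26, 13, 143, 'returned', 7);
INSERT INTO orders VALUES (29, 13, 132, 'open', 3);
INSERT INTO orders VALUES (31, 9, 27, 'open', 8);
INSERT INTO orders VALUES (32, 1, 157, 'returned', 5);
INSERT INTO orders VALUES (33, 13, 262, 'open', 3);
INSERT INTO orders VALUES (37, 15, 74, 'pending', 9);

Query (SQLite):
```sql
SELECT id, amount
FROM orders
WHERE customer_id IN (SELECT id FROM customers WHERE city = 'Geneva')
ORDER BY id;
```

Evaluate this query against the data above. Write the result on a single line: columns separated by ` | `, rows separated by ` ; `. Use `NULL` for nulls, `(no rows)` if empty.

2 | 248 ; 6 | 232 ; 26 | 143 ; 29 | 132 ; 32 | 157 ; 33 | 262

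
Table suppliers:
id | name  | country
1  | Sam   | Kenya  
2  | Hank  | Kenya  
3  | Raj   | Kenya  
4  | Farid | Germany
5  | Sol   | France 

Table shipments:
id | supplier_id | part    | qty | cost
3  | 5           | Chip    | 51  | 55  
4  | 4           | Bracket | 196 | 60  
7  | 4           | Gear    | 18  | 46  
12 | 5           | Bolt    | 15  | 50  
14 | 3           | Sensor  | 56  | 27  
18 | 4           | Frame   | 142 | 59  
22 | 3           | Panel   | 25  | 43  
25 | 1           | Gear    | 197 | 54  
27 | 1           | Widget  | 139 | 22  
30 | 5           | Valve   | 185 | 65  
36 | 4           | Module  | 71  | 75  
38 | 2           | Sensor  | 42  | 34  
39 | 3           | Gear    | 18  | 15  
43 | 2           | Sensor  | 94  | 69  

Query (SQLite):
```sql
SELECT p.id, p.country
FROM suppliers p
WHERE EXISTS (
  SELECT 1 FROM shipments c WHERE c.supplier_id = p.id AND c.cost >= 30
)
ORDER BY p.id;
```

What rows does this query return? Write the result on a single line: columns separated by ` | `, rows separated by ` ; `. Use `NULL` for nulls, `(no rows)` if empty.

1 | Kenya ; 2 | Kenya ; 3 | Kenya ; 4 | Germany ; 5 | France

For each suppliers row, check whether any shipments with matching supplier_id has cost >= 30.
Keep rows where that is true.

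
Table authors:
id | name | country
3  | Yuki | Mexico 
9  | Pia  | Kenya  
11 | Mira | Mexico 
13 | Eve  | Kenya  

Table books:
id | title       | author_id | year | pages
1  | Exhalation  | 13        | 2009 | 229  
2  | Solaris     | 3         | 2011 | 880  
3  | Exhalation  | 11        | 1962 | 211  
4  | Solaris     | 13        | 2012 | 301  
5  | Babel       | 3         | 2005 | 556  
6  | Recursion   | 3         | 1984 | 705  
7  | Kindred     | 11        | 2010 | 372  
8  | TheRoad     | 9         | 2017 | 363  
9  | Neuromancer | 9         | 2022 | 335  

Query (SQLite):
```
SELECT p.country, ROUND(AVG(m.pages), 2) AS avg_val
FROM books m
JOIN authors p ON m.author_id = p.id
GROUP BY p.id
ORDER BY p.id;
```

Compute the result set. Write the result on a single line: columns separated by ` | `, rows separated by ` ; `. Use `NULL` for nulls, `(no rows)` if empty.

Mexico | 713.67 ; Kenya | 349 ; Mexico | 291.5 ; Kenya | 265

Join each books row to its authors via author_id.
Group joined rows by authors.id; compute ROUND(AVG(m.pages), 2) per group.
  3: ids {2, 5, 6} → ROUND(AVG(m.pages), 2)=713.67
  9: ids {8, 9} → ROUND(AVG(m.pages), 2)=349
  11: ids {3, 7} → ROUND(AVG(m.pages), 2)=291.5
  13: ids {1, 4} → ROUND(AVG(m.pages), 2)=265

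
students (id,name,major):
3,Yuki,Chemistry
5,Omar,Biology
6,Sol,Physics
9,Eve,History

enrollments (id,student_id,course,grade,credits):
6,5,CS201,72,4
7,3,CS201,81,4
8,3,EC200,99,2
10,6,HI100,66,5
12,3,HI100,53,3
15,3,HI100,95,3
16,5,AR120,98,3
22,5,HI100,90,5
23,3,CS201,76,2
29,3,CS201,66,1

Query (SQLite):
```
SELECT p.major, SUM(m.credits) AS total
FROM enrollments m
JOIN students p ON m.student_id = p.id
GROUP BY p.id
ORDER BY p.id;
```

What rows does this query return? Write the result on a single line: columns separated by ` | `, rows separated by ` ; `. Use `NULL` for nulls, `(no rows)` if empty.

Chemistry | 15 ; Biology | 12 ; Physics | 5

Join each enrollments row to its students via student_id.
Group joined rows by students.id; compute SUM(m.credits) per group.
  3: ids {7, 8, 12, 15, 23, 29} → SUM(m.credits)=15
  5: ids {6, 16, 22} → SUM(m.credits)=12
  6: ids {10} → SUM(m.credits)=5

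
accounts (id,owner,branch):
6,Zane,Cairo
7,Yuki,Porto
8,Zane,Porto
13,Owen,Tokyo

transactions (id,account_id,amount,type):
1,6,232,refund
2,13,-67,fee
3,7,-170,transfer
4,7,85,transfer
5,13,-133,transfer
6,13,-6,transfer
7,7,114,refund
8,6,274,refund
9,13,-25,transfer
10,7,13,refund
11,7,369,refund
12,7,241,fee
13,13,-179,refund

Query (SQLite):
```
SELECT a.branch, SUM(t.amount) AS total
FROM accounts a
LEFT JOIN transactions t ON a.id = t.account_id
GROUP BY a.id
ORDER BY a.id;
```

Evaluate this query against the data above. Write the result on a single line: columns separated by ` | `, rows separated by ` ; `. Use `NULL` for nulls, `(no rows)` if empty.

LEFT JOIN keeps every accounts row; unmatched ones get NULL for transactions columns.
Group by accounts.id and compute SUM(t.amount). SUM over an all-NULL group is NULL.
  6: ids {1, 8} → SUM(t.amount)=506
  7: ids {3, 4, 7, 10, 11, 12} → SUM(t.amount)=652
  8: ids {—} → SUM(t.amount)=NULL
  13: ids {2, 5, 6, 9, 13} → SUM(t.amount)=-410

Cairo | 506 ; Porto | 652 ; Porto | NULL ; Tokyo | -410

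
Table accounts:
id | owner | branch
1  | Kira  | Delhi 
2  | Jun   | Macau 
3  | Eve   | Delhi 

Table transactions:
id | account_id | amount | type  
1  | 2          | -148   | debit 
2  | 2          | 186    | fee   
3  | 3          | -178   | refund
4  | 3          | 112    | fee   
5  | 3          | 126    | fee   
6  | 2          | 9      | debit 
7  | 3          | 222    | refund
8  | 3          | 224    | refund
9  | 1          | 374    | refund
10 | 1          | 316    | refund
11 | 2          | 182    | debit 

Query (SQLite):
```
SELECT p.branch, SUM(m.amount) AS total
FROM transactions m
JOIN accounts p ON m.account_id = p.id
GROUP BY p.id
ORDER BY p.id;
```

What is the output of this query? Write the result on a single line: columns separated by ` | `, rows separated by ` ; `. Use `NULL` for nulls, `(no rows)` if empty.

Delhi | 690 ; Macau | 229 ; Delhi | 506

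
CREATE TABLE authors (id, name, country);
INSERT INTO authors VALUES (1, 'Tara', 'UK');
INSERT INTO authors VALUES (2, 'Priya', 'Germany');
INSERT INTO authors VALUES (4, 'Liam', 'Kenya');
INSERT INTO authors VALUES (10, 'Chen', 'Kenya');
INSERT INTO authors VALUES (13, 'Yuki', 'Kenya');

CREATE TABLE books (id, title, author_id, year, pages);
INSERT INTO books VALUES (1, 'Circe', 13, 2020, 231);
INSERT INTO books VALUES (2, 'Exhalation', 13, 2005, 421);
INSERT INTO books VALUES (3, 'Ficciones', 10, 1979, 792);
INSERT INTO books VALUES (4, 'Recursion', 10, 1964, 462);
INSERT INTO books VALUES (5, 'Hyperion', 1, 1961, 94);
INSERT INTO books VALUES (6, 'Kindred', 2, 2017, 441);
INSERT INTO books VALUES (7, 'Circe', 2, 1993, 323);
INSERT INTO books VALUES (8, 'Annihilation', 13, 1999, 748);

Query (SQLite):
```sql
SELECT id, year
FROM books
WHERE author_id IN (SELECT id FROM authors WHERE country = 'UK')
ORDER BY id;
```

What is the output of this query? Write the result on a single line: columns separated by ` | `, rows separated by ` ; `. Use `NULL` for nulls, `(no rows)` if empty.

Inner query: authors.id where country = 'UK'.
Outer: keep books rows whose author_id is in that set.
Inner query → {1}

5 | 1961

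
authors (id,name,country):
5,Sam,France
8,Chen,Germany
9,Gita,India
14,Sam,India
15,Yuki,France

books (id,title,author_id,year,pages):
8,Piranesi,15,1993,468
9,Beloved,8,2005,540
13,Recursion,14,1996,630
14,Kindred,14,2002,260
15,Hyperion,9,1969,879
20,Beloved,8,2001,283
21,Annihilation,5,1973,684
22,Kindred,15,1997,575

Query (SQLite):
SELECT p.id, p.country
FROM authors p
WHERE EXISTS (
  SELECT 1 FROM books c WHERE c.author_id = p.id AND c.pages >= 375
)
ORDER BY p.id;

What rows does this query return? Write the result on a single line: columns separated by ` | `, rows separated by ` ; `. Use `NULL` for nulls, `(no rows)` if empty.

5 | France ; 8 | Germany ; 9 | India ; 14 | India ; 15 | France

For each authors row, check whether any books with matching author_id has pages >= 375.
Keep rows where that is true.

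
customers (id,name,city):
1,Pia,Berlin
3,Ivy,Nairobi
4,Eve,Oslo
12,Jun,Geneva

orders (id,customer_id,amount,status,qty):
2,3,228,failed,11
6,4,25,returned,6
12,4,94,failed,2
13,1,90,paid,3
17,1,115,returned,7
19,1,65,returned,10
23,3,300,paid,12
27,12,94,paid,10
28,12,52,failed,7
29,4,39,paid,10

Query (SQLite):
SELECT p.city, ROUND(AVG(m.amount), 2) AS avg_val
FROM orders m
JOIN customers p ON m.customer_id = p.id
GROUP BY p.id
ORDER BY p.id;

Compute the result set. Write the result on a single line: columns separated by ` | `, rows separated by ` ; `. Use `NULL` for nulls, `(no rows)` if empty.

Berlin | 90 ; Nairobi | 264 ; Oslo | 52.67 ; Geneva | 73

Join each orders row to its customers via customer_id.
Group joined rows by customers.id; compute ROUND(AVG(m.amount), 2) per group.
  1: ids {13, 17, 19} → ROUND(AVG(m.amount), 2)=90
  3: ids {2, 23} → ROUND(AVG(m.amount), 2)=264
  4: ids {6, 12, 29} → ROUND(AVG(m.amount), 2)=52.67
  12: ids {27, 28} → ROUND(AVG(m.amount), 2)=73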